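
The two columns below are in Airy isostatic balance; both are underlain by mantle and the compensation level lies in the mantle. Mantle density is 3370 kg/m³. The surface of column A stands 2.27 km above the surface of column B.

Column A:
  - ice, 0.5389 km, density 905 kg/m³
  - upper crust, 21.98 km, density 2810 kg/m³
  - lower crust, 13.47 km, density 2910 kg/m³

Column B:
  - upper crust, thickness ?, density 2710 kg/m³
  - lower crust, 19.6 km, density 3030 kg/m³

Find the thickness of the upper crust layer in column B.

Take the compensation level at the base of the deeper column (depth z_c below the surface of column A) and equate Σ ρ_i t_i down to z_c; mantle fills any gap and the z_c terms cancel.
Column A: 0.5389×905 + 21.98×2810 + 13.47×2910 + (z_c − 35.9889)×3370
Column B: 2.27×0 + x×2710 + 19.6×3030 + (z_c − 2.27 − 19.6 − x)×3370
The z_c×3370 term appears on both sides and cancels. Collect the known terms of each column as K = Σ(ρt)_known − 3370 × (depth of known layers): K_A = 101449.205 − 3370×35.9889 = −19833.3885; K_B = 59388 − 3370×(2.27 + 19.6) = −14313.9.
Balance: K_A = K_B − x×(3370 − 2710), so x = (K_B − K_A)/(3370 − 2710) = 5519.49/660 = 8.36 km.

8.36 km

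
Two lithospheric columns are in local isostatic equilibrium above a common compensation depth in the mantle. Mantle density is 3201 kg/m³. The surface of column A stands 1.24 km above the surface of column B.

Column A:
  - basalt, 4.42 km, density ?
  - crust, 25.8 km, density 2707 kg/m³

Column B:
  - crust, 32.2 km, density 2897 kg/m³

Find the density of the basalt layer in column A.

2970 kg/m³

Take the compensation level at the base of the deeper column (depth z_c below the surface of column A) and equate Σ ρ_i t_i down to z_c; mantle fills any gap and the z_c terms cancel.
Column A: 4.42×ρ + 25.8×2707 + (z_c − 30.22)×3201
Column B: 1.24×0 + 32.2×2897 + (z_c − 1.24 − 32.2)×3201
The z_c×3201 term appears on both sides and cancels. Collect the known terms of each column as K = Σ(ρt)_known − 3201 × (depth of known layers): K_A = 69840.6 − 3201×30.22 = −26893.62; K_B = 93283.4 − 3201×(1.24 + 32.2) = −13758.04.
Balance: K_A + 4.42×ρ = K_B, so ρ = (K_B − K_A)/4.42 = 13135.6/4.42 = 2970 kg/m³.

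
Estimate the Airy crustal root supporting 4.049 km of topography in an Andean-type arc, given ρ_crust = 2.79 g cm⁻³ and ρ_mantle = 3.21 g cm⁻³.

Equating mass per unit area of the two columns: the weight of the topography is balanced by the buoyancy of the root, ρ_c h = (ρ_m − ρ_c) r.
r = h · ρ_c / (ρ_m − ρ_c) = 4.049 km × 2.79 / (3.21 − 2.79) = 26.9 km.

26.9 km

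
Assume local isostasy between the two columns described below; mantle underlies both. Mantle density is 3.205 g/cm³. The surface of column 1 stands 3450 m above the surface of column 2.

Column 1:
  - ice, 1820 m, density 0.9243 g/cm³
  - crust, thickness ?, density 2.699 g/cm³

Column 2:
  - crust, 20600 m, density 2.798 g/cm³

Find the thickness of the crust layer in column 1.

Take the compensation level at the base of the deeper column (depth z_c below the surface of column 1) and equate Σ ρ_i t_i down to z_c; mantle fills any gap and the z_c terms cancel.
Column 1: 1820×0.9243 + x×2.699 + (z_c − 1820 − x)×3.205
Column 2: 3450×0 + 20600×2.798 + (z_c − 3450 − 20600)×3.205
The z_c×3.205 term appears on both sides and cancels. Collect the known terms of each column as K = Σ(ρt)_known − 3.205 × (depth of known layers): K_1 = 1682.226 − 3.205×1820 = −4150.874; K_2 = 57638.8 − 3.205×(3450 + 20600) = −19441.45.
Balance: K_1 − x×(3.205 − 2.699) = K_2, so x = (K_1 − K_2)/(3.205 − 2.699) = 15290.6/0.506 = 30200 m.

30200 m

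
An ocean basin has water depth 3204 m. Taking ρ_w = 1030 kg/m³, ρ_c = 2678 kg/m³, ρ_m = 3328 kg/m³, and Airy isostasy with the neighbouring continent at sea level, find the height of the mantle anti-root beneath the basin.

8120 m

By Archimedes' principle applied to the lithosphere: replacing crust with seawater at the top is compensated by replacing crust with mantle at the base: d (ρ_c − ρ_w) = a (ρ_m − ρ_c).
a = d (ρ_c − ρ_w)/(ρ_m − ρ_c) = 3204 m × 1648/650 = 8120 m.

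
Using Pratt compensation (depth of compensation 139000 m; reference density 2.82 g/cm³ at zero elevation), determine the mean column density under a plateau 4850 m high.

Pratt balance: ρ_ref D = ρ (D + h).
ρ = ρ_ref D/(D + h) = 2.82 × 139000 m/(139000 m + 4850 m) = 2.72 g/cm³.

2.72 g/cm³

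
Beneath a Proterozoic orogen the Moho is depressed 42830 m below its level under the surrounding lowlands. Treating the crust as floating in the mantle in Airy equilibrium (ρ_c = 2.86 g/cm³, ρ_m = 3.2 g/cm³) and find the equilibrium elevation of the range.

5090 m

Isostatic balance requires: ρ_c h = (ρ_m − ρ_c) r.
h = r (ρ_m − ρ_c) / ρ_c = 42830 m × (3.2 − 2.86) / 2.86 = 5090 m.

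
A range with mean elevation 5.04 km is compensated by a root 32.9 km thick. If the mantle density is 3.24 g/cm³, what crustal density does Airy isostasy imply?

2.81 g/cm³

ρ_c h = (ρ_m − ρ_c) r → ρ_c (h + r) = ρ_m r → ρ_c = ρ_m r / (h + r).
ρ_c = 3.24 × 32.9 km / (5.04 km + 32.9 km) = 2.81 g/cm³.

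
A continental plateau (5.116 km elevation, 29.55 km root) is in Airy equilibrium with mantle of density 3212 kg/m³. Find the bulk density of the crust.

ρ_c h = (ρ_m − ρ_c) r → ρ_c (h + r) = ρ_m r → ρ_c = ρ_m r / (h + r).
ρ_c = 3212 × 29.55 km / (5.116 km + 29.55 km) = 2740 kg/m³.

2740 kg/m³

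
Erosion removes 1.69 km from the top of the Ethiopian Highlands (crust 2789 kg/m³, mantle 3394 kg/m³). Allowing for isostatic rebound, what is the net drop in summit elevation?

Rebound u = e ρ_c/ρ_m = 1.69 km × 2789/3394 = 1.389 km.
Net surface drop = e − u = 1.69 km − 1.389 km = e (ρ_m − ρ_c)/ρ_m = 0.301 km.

0.301 km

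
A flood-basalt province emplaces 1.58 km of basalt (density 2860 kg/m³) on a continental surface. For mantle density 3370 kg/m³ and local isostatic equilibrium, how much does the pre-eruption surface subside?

1.34 km

Subaerial loading: s = t ρ_load / ρ_m.
s = 1.58 km × 2860/3370 = 1.34 km.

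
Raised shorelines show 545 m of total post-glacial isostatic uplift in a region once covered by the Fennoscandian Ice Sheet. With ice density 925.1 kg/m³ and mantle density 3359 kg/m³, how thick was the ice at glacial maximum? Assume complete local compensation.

1980 m

u = t ρ_ice/ρ_m → t = u ρ_m/ρ_ice = 545 m × 3359/925.1 = 1980 m.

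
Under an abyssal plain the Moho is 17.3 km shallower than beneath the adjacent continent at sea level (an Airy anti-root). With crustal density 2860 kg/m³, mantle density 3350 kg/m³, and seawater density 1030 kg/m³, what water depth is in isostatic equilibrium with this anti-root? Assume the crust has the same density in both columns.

4.63 km

Replacing a thickness d of crust by seawater at the top must be balanced by replacing crust with mantle at the base: d (ρ_c − ρ_w) = a (ρ_m − ρ_c).
d = a (ρ_m − ρ_c)/(ρ_c − ρ_w) = 17.3 km × 490/1830 = 4.63 km.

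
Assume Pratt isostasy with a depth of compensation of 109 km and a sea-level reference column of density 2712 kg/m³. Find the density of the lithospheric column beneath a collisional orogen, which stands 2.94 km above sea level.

Pratt balance: ρ_ref D = ρ (D + h).
ρ = ρ_ref D/(D + h) = 2712 × 109 km/(109 km + 2.94 km) = 2640 kg/m³.

2640 kg/m³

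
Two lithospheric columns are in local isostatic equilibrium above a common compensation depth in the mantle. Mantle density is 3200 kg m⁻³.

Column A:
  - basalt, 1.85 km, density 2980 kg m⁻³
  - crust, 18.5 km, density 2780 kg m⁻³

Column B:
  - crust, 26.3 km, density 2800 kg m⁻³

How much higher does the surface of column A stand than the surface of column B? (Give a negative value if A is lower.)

For any compensation level in the mantle, the mantle terms cancel and isostasy reduces to e = (Σt_A − Σt_B) − (Σ(ρt)_A − Σ(ρt)_B) / ρ_m.
Σt_A = 20.35 km; Σt_B = 26.3 km; Σ(ρt)_A = 56943; Σ(ρt)_B = 73640 (in km·kg m⁻³).
e = (20.35 − 26.3) − (56943 − 73640) / 3200 = −0.732 km.

−0.732 km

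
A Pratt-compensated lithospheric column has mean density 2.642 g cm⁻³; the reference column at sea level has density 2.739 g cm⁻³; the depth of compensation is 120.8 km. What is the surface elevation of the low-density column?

4.44 km

ρ_ref D = ρ (D + h) → h = D (ρ_ref − ρ)/ρ.
h = 120.8 km × (2.739 − 2.642)/2.642 = 4.44 km.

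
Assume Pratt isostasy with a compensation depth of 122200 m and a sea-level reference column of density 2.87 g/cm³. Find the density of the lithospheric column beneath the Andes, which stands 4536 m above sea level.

Pratt balance: ρ_ref D = ρ (D + h).
ρ = ρ_ref D/(D + h) = 2.87 × 122200 m/(122200 m + 4536 m) = 2.77 g/cm³.

2.77 g/cm³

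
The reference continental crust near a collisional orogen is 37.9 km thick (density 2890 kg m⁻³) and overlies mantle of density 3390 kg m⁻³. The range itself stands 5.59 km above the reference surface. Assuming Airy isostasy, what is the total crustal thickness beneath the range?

75.8 km

Root depth r = h ρ_c / (ρ_m − ρ_c) = 5.59 km × 2890 / 500 = 32.31 km.
Total thickness = T + h + r = 37.9 km + 5.59 km + 32.31 km = 75.8 km.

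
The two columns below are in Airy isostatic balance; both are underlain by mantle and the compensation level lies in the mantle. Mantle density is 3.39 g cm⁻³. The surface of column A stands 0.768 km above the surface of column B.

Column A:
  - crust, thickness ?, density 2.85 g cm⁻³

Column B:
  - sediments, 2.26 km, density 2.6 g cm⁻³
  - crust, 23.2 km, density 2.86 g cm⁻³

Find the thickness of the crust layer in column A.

30.9 km

Take the compensation level at the base of the deeper column (depth z_c below the surface of column A) and equate Σ ρ_i t_i down to z_c; mantle fills any gap and the z_c terms cancel.
Column A: x×2.85 + (z_c − 0 − x)×3.39
Column B: 0.768×0 + 2.26×2.6 + 23.2×2.86 + (z_c − 0.768 − 25.46)×3.39
The z_c×3.39 term appears on both sides and cancels. Collect the known terms of each column as K = Σ(ρt)_known − 3.39 × (depth of known layers): K_A = 0 − 3.39×0 = 0; K_B = 72.228 − 3.39×(0.768 + 25.46) = −16.68492.
Balance: K_A − x×(3.39 − 2.85) = K_B, so x = (K_A − K_B)/(3.39 − 2.85) = 16.6849/0.54 = 30.9 km.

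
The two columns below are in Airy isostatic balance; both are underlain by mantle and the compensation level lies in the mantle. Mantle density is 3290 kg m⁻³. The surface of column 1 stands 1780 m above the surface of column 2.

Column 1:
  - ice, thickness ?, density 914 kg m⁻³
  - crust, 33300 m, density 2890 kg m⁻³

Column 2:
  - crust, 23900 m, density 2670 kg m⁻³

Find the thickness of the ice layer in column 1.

Take the compensation level at the base of the deeper column (depth z_c below the surface of column 1) and equate Σ ρ_i t_i down to z_c; mantle fills any gap and the z_c terms cancel.
Column 1: x×914 + 33300×2890 + (z_c − 33300 − x)×3290
Column 2: 1780×0 + 23900×2670 + (z_c − 1780 − 23900)×3290
The z_c×3290 term appears on both sides and cancels. Collect the known terms of each column as K = Σ(ρt)_known − 3290 × (depth of known layers): K_1 = 96237000 − 3290×33300 = −13320000; K_2 = 63813000 − 3290×(1780 + 23900) = −20674200.
Balance: K_1 − x×(3290 − 914) = K_2, so x = (K_1 − K_2)/(3290 − 914) = 7354200/2376 = 3100 m.

3100 m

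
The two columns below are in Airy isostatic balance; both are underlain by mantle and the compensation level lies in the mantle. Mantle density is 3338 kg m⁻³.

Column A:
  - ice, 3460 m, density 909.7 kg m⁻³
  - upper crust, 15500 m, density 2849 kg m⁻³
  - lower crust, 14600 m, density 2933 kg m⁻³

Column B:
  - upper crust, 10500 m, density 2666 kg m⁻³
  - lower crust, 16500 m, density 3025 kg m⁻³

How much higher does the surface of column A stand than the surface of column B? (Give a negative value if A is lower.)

For any compensation level in the mantle, the mantle terms cancel and isostasy reduces to e = (Σt_A − Σt_B) − (Σ(ρt)_A − Σ(ρt)_B) / ρ_m.
Σt_A = 33560 m; Σt_B = 27000 m; Σ(ρt)_A = 90128862; Σ(ρt)_B = 77905500 (in m·kg m⁻³).
e = (33560 − 27000) − (90128862 − 77905500) / 3338 = 2900 m.

2900 m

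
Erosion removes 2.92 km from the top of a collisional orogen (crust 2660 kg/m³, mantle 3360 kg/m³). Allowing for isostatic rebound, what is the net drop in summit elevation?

0.608 km

Rebound u = e ρ_c/ρ_m = 2.92 km × 2660/3360 = 2.312 km.
Net surface drop = e − u = 2.92 km − 2.312 km = e (ρ_m − ρ_c)/ρ_m = 0.608 km.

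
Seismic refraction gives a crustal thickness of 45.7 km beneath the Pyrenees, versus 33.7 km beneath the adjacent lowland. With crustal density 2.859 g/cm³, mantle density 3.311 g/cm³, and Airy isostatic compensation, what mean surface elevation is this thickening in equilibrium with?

1.64 km

Excess crust Δ = 45.7 km − 33.7 km = 12 km, split between elevation h and root r with h + r = Δ.
Airy balance ρ_c h = (ρ_m − ρ_c) r gives r = h ρ_c/(ρ_m − ρ_c), so h (1 + ρ_c/(ρ_m − ρ_c)) = Δ, i.e. h = Δ (ρ_m − ρ_c)/ρ_m.
h = 12 km × 0.452/3.311 = 1.64 km.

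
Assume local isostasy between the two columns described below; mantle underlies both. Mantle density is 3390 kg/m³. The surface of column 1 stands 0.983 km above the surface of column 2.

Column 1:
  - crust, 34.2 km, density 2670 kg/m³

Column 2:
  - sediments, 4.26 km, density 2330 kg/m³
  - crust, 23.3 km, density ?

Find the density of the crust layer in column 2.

2670 kg/m³

Take the compensation level at the base of the deeper column (depth z_c below the surface of column 1) and equate Σ ρ_i t_i down to z_c; mantle fills any gap and the z_c terms cancel.
Column 1: 34.2×2670 + (z_c − 34.2)×3390
Column 2: 0.983×0 + 4.26×2330 + 23.3×ρ + (z_c − 0.983 − 27.56)×3390
The z_c×3390 term appears on both sides and cancels. Collect the known terms of each column as K = Σ(ρt)_known − 3390 × (depth of known layers): K_1 = 91314 − 3390×34.2 = −24624; K_2 = 9925.8 − 3390×(0.983 + 27.56) = −86834.97.
Balance: K_1 = K_2 + 23.3×ρ, so ρ = (K_1 − K_2)/23.3 = 62211/23.3 = 2670 kg/m³.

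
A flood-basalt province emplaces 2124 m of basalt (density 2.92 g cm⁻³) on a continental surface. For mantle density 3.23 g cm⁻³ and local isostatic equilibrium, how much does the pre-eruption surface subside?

Subaerial loading: s = t ρ_load / ρ_m.
s = 2124 m × 2.92/3.23 = 1920 m.

1920 m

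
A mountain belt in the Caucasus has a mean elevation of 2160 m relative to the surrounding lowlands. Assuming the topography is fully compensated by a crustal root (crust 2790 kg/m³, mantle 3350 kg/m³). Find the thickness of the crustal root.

Balancing pressure at the compensation depth: the weight of the topography is balanced by the buoyancy of the root, ρ_c h = (ρ_m − ρ_c) r.
r = h · ρ_c / (ρ_m − ρ_c) = 2160 m × 2790 / (3350 − 2790) = 10800 m.

10800 m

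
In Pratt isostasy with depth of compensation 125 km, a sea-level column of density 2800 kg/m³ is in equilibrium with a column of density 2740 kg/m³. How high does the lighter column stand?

2.74 km

ρ_ref D = ρ (D + h) → h = D (ρ_ref − ρ)/ρ.
h = 125 km × (2800 − 2740)/2740 = 2.74 km.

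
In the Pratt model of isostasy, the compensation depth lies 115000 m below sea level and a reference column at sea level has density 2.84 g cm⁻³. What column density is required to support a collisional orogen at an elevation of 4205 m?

Pratt balance: ρ_ref D = ρ (D + h).
ρ = ρ_ref D/(D + h) = 2.84 × 115000 m/(115000 m + 4205 m) = 2.74 g cm⁻³.

2.74 g cm⁻³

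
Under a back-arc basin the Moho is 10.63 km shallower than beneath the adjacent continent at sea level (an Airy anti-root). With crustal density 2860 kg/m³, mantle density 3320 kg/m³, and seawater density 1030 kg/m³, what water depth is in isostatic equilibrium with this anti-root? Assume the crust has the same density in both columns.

Replacing a thickness d of crust by seawater at the top must be balanced by replacing crust with mantle at the base: d (ρ_c − ρ_w) = a (ρ_m − ρ_c).
d = a (ρ_m − ρ_c)/(ρ_c − ρ_w) = 10.63 km × 460/1830 = 2.67 km.

2.67 km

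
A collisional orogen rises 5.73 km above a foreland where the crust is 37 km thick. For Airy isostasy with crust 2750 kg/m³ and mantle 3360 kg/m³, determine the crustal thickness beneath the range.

Root depth r = h ρ_c / (ρ_m − ρ_c) = 5.73 km × 2750 / 610 = 25.83 km.
Total thickness = T + h + r = 37 km + 5.73 km + 25.83 km = 68.6 km.

68.6 km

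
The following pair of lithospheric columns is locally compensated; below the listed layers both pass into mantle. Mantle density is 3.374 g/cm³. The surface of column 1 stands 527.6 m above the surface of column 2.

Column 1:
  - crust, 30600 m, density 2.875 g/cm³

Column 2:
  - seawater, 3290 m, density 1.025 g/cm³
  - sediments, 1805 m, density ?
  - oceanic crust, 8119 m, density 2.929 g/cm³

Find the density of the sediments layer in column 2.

2.18 g/cm³

Take the compensation level at the base of the deeper column (depth z_c below the surface of column 1) and equate Σ ρ_i t_i down to z_c; mantle fills any gap and the z_c terms cancel.
Column 1: 30600×2.875 + (z_c − 30600)×3.374
Column 2: 527.6×0 + 3290×1.025 + 1805×ρ + 8119×2.929 + (z_c − 527.6 − 13214)×3.374
The z_c×3.374 term appears on both sides and cancels. Collect the known terms of each column as K = Σ(ρt)_known − 3.374 × (depth of known layers): K_1 = 87975 − 3.374×30600 = −15269.4; K_2 = 27152.801 − 3.374×(527.6 + 13214) = −19211.3574.
Balance: K_1 = K_2 + 1805×ρ, so ρ = (K_1 − K_2)/1805 = 3941.96/1805 = 2.18 g/cm³.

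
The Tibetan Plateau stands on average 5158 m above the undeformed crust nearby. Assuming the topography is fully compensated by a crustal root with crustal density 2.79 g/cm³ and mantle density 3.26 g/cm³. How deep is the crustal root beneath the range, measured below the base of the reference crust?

Equating mass per unit area of the two columns: the weight of the topography is balanced by the buoyancy of the root, ρ_c h = (ρ_m − ρ_c) r.
r = h · ρ_c / (ρ_m − ρ_c) = 5158 m × 2.79 / (3.26 − 2.79) = 30600 m.

30600 m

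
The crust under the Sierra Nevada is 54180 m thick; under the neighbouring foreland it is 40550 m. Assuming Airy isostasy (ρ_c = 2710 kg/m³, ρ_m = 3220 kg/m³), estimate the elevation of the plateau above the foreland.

2160 m

Excess crust Δ = 54180 m − 40550 m = 13630 m, split between elevation h and root r with h + r = Δ.
Airy balance ρ_c h = (ρ_m − ρ_c) r gives r = h ρ_c/(ρ_m − ρ_c), so h (1 + ρ_c/(ρ_m − ρ_c)) = Δ, i.e. h = Δ (ρ_m − ρ_c)/ρ_m.
h = 13630 m × 510/3220 = 2160 m.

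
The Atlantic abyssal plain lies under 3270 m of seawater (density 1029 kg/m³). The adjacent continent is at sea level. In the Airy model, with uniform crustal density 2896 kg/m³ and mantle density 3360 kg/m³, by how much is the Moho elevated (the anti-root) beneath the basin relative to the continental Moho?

13200 m

For local isostatic compensation: replacing crust with seawater at the top is compensated by replacing crust with mantle at the base: d (ρ_c − ρ_w) = a (ρ_m − ρ_c).
a = d (ρ_c − ρ_w)/(ρ_m − ρ_c) = 3270 m × 1867/464 = 13200 m.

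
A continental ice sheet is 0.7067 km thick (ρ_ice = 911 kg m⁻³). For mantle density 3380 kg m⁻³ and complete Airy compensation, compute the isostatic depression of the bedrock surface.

For local isostatic compensation: the ice load ρ_ice t is balanced by mantle displaced below, ρ_m s.
s = t ρ_ice / ρ_m = 0.7067 km × 911/3380 = 0.19 km.

0.19 km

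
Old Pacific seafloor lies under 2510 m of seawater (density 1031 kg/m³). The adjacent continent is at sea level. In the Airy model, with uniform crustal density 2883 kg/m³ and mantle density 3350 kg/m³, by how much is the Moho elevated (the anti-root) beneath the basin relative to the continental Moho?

By Archimedes' principle applied to the lithosphere: replacing crust with seawater at the top is compensated by replacing crust with mantle at the base: d (ρ_c − ρ_w) = a (ρ_m − ρ_c).
a = d (ρ_c − ρ_w)/(ρ_m − ρ_c) = 2510 m × 1852/467 = 9950 m.

9950 m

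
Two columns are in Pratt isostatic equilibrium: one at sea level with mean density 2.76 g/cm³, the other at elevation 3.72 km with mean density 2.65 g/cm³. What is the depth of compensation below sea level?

ρ_ref D = ρ (D + h) → D (ρ_ref − ρ) = ρ h.
D = ρ h/(ρ_ref − ρ) = 2.65 × 3.72 km/(2.76 − 2.65) = 89.6 km.

89.6 km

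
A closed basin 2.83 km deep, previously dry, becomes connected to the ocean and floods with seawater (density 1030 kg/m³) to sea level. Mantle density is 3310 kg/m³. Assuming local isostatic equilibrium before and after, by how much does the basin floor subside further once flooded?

1.28 km

After flooding the water column is d + s deep. Its weight must equal the weight of mantle displaced by the extra subsidence s: (d + s) ρ_w = s ρ_m.
s = d ρ_w / (ρ_m − ρ_w) = 2.83 km × 1030/(3310 − 1030) = 1.28 km.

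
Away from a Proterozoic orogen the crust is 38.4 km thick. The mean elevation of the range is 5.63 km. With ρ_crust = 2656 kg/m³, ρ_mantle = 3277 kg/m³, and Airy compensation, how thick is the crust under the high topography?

68.1 km

Root depth r = h ρ_c / (ρ_m − ρ_c) = 5.63 km × 2656 / 621 = 24.08 km.
Total thickness = T + h + r = 38.4 km + 5.63 km + 24.08 km = 68.1 km.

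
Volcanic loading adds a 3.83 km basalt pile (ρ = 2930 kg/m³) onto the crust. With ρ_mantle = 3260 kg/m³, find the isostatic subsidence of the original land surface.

3.44 km

Subaerial loading: s = t ρ_load / ρ_m.
s = 3.83 km × 2930/3260 = 3.44 km.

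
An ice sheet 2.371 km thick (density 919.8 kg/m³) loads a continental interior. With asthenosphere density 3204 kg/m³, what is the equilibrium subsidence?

For local isostatic compensation: the ice load ρ_ice t is balanced by mantle displaced below, ρ_m s.
s = t ρ_ice / ρ_m = 2.371 km × 919.8/3204 = 0.681 km.

0.681 km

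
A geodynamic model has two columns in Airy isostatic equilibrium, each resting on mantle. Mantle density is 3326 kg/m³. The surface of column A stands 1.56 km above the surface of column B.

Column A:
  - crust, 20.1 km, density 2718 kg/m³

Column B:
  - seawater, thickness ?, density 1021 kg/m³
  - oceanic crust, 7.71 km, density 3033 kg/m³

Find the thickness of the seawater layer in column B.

Take the compensation level at the base of the deeper column (depth z_c below the surface of column A) and equate Σ ρ_i t_i down to z_c; mantle fills any gap and the z_c terms cancel.
Column A: 20.1×2718 + (z_c − 20.1)×3326
Column B: 1.56×0 + x×1021 + 7.71×3033 + (z_c − 1.56 − 7.71 − x)×3326
The z_c×3326 term appears on both sides and cancels. Collect the known terms of each column as K = Σ(ρt)_known − 3326 × (depth of known layers): K_A = 54631.8 − 3326×20.1 = −12220.8; K_B = 23384.43 − 3326×(1.56 + 7.71) = −7447.59.
Balance: K_A = K_B − x×(3326 − 1021), so x = (K_B − K_A)/(3326 − 1021) = 4773.21/2305 = 2.07 km.

2.07 km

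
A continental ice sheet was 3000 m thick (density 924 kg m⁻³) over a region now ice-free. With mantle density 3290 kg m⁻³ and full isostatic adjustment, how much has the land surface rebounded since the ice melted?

843 m

Removing the load lets mantle flow back in; uplift u satisfies ρ_ice t = ρ_m u.
u = t ρ_ice/ρ_m = 3000 m × 924/3290 = 843 m.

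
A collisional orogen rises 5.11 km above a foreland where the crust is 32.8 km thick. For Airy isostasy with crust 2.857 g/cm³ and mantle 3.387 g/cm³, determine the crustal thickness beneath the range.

65.5 km

Root depth r = h ρ_c / (ρ_m − ρ_c) = 5.11 km × 2.857 / 0.53 = 27.55 km.
Total thickness = T + h + r = 32.8 km + 5.11 km + 27.55 km = 65.5 km.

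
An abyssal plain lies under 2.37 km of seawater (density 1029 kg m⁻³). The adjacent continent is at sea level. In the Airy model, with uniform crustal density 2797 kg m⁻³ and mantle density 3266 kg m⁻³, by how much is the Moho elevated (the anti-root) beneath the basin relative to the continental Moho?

8.93 km

Equating mass per unit area of the two columns: replacing crust with seawater at the top is compensated by replacing crust with mantle at the base: d (ρ_c − ρ_w) = a (ρ_m − ρ_c).
a = d (ρ_c − ρ_w)/(ρ_m − ρ_c) = 2.37 km × 1768/469 = 8.93 km.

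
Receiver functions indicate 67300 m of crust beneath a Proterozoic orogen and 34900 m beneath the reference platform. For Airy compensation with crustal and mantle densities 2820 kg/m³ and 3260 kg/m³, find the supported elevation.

Excess crust Δ = 67300 m − 34900 m = 32400 m, split between elevation h and root r with h + r = Δ.
Airy balance ρ_c h = (ρ_m − ρ_c) r gives r = h ρ_c/(ρ_m − ρ_c), so h (1 + ρ_c/(ρ_m − ρ_c)) = Δ, i.e. h = Δ (ρ_m − ρ_c)/ρ_m.
h = 32400 m × 440/3260 = 4370 m.

4370 m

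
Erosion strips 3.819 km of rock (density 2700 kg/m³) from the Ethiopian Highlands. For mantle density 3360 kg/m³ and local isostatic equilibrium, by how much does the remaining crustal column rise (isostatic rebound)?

Unloading: uplift u = e ρ_c/ρ_m = 3.819 km × 2700/3360 = 3.07 km.

3.07 km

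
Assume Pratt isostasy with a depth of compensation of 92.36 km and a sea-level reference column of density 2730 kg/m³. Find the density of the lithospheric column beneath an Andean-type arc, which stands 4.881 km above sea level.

Pratt balance: ρ_ref D = ρ (D + h).
ρ = ρ_ref D/(D + h) = 2730 × 92.36 km/(92.36 km + 4.881 km) = 2590 kg/m³.

2590 kg/m³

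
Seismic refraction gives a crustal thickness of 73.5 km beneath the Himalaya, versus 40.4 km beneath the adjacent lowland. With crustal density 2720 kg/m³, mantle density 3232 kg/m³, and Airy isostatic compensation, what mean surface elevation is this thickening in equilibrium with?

Excess crust Δ = 73.5 km − 40.4 km = 33.1 km, split between elevation h and root r with h + r = Δ.
Airy balance ρ_c h = (ρ_m − ρ_c) r gives r = h ρ_c/(ρ_m − ρ_c), so h (1 + ρ_c/(ρ_m − ρ_c)) = Δ, i.e. h = Δ (ρ_m − ρ_c)/ρ_m.
h = 33.1 km × 512/3232 = 5.24 km.

5.24 km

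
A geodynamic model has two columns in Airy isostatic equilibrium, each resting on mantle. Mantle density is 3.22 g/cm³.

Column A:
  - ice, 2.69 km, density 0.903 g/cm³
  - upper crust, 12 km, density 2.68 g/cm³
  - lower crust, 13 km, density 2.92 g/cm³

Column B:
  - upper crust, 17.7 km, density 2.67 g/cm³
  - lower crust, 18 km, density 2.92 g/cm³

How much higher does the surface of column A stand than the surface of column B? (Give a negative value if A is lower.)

For any compensation level in the mantle, the mantle terms cancel and isostasy reduces to e = (Σt_A − Σt_B) − (Σ(ρt)_A − Σ(ρt)_B) / ρ_m.
Σt_A = 27.69 km; Σt_B = 35.7 km; Σ(ρt)_A = 72.54907; Σ(ρt)_B = 99.819 (in km·g/cm³).
e = (27.69 − 35.7) − (72.54907 − 99.819) / 3.22 = 0.459 km.

0.459 km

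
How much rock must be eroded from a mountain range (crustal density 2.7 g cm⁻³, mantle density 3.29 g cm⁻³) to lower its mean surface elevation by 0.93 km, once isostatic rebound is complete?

5.19 km

Net drop Δ = e − u = e − e ρ_c/ρ_m = e (ρ_m − ρ_c)/ρ_m.
e = Δ ρ_m/(ρ_m − ρ_c) = 0.93 km × 3.29/0.59 = 5.19 km.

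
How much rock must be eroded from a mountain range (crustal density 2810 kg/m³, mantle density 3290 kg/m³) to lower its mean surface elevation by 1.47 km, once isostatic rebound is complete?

10.1 km

Net drop Δ = e − u = e − e ρ_c/ρ_m = e (ρ_m − ρ_c)/ρ_m.
e = Δ ρ_m/(ρ_m − ρ_c) = 1.47 km × 3290/480 = 10.1 km.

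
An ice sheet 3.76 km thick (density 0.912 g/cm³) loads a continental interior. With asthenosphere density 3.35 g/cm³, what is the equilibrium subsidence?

Equating mass per unit area of the two columns: the ice load ρ_ice t is balanced by mantle displaced below, ρ_m s.
s = t ρ_ice / ρ_m = 3.76 km × 0.912/3.35 = 1.02 km.

1.02 km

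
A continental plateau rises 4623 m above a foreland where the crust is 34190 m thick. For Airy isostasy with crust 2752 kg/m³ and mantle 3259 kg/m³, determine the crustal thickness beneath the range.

Root depth r = h ρ_c / (ρ_m − ρ_c) = 4623 m × 2752 / 507 = 25090 m.
Total thickness = T + h + r = 34190 m + 4623 m + 25090 m = 63900 m.

63900 m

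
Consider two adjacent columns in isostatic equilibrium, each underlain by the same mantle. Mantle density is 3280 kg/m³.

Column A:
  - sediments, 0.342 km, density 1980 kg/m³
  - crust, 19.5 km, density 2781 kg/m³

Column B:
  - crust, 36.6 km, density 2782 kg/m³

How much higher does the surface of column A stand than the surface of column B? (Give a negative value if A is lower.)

−2.45 km

For any compensation level in the mantle, the mantle terms cancel and isostasy reduces to e = (Σt_A − Σt_B) − (Σ(ρt)_A − Σ(ρt)_B) / ρ_m.
Σt_A = 19.842 km; Σt_B = 36.6 km; Σ(ρt)_A = 54906.66; Σ(ρt)_B = 101821.2 (in km·kg/m³).
e = (19.842 − 36.6) − (54906.66 − 101821.2) / 3280 = −2.45 km.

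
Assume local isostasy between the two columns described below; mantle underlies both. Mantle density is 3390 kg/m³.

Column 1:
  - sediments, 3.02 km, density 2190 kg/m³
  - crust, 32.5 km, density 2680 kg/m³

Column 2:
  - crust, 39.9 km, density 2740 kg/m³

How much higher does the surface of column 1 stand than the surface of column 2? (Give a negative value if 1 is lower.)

For any compensation level in the mantle, the mantle terms cancel and isostasy reduces to e = (Σt_1 − Σt_2) − (Σ(ρt)_1 − Σ(ρt)_2) / ρ_m.
Σt_1 = 35.52 km; Σt_2 = 39.9 km; Σ(ρt)_1 = 93713.8; Σ(ρt)_2 = 109326 (in km·kg/m³).
e = (35.52 − 39.9) − (93713.8 − 109326) / 3390 = 0.225 km.

0.225 km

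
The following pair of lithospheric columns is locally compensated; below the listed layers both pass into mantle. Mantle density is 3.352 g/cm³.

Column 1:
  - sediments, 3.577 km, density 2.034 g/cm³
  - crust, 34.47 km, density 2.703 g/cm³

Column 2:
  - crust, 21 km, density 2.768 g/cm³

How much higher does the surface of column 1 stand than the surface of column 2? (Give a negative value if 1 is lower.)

For any compensation level in the mantle, the mantle terms cancel and isostasy reduces to e = (Σt_1 − Σt_2) − (Σ(ρt)_1 − Σ(ρt)_2) / ρ_m.
Σt_1 = 38.047 km; Σt_2 = 21 km; Σ(ρt)_1 = 100.448028; Σ(ρt)_2 = 58.128 (in km·g/cm³).
e = (38.047 − 21) − (100.448028 − 58.128) / 3.352 = 4.42 km.

4.42 km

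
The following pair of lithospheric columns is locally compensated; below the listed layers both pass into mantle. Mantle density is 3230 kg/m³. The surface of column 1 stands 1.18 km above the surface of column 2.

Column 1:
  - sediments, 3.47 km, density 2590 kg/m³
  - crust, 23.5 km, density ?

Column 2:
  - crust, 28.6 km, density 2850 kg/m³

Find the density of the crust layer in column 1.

2700 kg/m³

Take the compensation level at the base of the deeper column (depth z_c below the surface of column 1) and equate Σ ρ_i t_i down to z_c; mantle fills any gap and the z_c terms cancel.
Column 1: 3.47×2590 + 23.5×ρ + (z_c − 26.97)×3230
Column 2: 1.18×0 + 28.6×2850 + (z_c − 1.18 − 28.6)×3230
The z_c×3230 term appears on both sides and cancels. Collect the known terms of each column as K = Σ(ρt)_known − 3230 × (depth of known layers): K_1 = 8987.3 − 3230×26.97 = −78125.8; K_2 = 81510 − 3230×(1.18 + 28.6) = −14679.4.
Balance: K_1 + 23.5×ρ = K_2, so ρ = (K_2 − K_1)/23.5 = 63446.4/23.5 = 2700 kg/m³.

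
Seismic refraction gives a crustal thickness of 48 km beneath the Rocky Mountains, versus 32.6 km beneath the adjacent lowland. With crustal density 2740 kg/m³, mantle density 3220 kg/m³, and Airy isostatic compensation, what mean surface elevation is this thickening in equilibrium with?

2.3 km

Excess crust Δ = 48 km − 32.6 km = 15.4 km, split between elevation h and root r with h + r = Δ.
Airy balance ρ_c h = (ρ_m − ρ_c) r gives r = h ρ_c/(ρ_m − ρ_c), so h (1 + ρ_c/(ρ_m − ρ_c)) = Δ, i.e. h = Δ (ρ_m − ρ_c)/ρ_m.
h = 15.4 km × 480/3220 = 2.3 km.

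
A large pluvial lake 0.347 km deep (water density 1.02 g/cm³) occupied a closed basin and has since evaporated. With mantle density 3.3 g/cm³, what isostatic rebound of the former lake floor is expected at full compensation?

u = d ρ_w/ρ_m = 0.347 km × 1.02/3.3 = 0.107 km.

0.107 km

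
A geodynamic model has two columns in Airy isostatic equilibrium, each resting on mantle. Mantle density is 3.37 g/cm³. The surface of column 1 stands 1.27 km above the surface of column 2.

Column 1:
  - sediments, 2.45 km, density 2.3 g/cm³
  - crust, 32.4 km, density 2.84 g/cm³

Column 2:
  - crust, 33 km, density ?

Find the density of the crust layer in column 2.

2.9 g/cm³

Take the compensation level at the base of the deeper column (depth z_c below the surface of column 1) and equate Σ ρ_i t_i down to z_c; mantle fills any gap and the z_c terms cancel.
Column 1: 2.45×2.3 + 32.4×2.84 + (z_c − 34.85)×3.37
Column 2: 1.27×0 + 33×ρ + (z_c − 1.27 − 33)×3.37
The z_c×3.37 term appears on both sides and cancels. Collect the known terms of each column as K = Σ(ρt)_known − 3.37 × (depth of known layers): K_1 = 97.651 − 3.37×34.85 = −19.7935; K_2 = 0 − 3.37×(1.27 + 33) = −115.4899.
Balance: K_1 = K_2 + 33×ρ, so ρ = (K_1 − K_2)/33 = 95.6964/33 = 2.9 g/cm³.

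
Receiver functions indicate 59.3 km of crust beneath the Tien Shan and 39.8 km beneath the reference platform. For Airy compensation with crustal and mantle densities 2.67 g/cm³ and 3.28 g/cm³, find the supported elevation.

Excess crust Δ = 59.3 km − 39.8 km = 19.5 km, split between elevation h and root r with h + r = Δ.
Airy balance ρ_c h = (ρ_m − ρ_c) r gives r = h ρ_c/(ρ_m − ρ_c), so h (1 + ρ_c/(ρ_m − ρ_c)) = Δ, i.e. h = Δ (ρ_m − ρ_c)/ρ_m.
h = 19.5 km × 0.61/3.28 = 3.63 km.

3.63 km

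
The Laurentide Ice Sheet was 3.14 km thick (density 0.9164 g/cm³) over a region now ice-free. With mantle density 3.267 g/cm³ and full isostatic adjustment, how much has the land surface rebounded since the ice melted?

Removing the load lets mantle flow back in; uplift u satisfies ρ_ice t = ρ_m u.
u = t ρ_ice/ρ_m = 3.14 km × 0.9164/3.267 = 0.881 km.

0.881 km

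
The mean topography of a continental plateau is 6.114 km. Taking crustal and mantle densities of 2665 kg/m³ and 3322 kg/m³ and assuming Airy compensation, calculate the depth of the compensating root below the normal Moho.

For local isostatic compensation: the weight of the topography is balanced by the buoyancy of the root, ρ_c h = (ρ_m − ρ_c) r.
r = h · ρ_c / (ρ_m − ρ_c) = 6.114 km × 2665 / (3322 − 2665) = 24.8 km.

24.8 km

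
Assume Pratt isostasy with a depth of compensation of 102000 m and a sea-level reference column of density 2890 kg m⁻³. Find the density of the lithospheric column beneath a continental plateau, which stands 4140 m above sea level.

Pratt balance: ρ_ref D = ρ (D + h).
ρ = ρ_ref D/(D + h) = 2890 × 102000 m/(102000 m + 4140 m) = 2780 kg m⁻³.

2780 kg m⁻³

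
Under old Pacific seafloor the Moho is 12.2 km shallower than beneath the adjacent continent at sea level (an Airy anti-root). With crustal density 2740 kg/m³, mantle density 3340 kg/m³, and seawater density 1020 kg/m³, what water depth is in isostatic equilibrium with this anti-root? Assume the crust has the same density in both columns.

4.26 km

Replacing a thickness d of crust by seawater at the top must be balanced by replacing crust with mantle at the base: d (ρ_c − ρ_w) = a (ρ_m − ρ_c).
d = a (ρ_m − ρ_c)/(ρ_c − ρ_w) = 12.2 km × 600/1720 = 4.26 km.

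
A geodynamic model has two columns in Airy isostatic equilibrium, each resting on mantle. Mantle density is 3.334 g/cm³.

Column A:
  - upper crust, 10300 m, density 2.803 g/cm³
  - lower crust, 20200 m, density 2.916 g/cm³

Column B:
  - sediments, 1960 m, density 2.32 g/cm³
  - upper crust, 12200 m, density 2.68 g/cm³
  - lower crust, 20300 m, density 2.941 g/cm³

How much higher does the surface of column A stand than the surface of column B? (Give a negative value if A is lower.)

For any compensation level in the mantle, the mantle terms cancel and isostasy reduces to e = (Σt_A − Σt_B) − (Σ(ρt)_A − Σ(ρt)_B) / ρ_m.
Σt_A = 30500 m; Σt_B = 34460 m; Σ(ρt)_A = 87774.1; Σ(ρt)_B = 96945.5 (in m·g/cm³).
e = (30500 − 34460) − (87774.1 − 96945.5) / 3.334 = −1210 m.

−1210 m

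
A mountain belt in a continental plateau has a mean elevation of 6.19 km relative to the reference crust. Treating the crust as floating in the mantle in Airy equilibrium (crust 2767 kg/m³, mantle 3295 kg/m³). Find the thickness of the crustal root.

32.4 km

Equating mass per unit area of the two columns: the weight of the topography is balanced by the buoyancy of the root, ρ_c h = (ρ_m − ρ_c) r.
r = h · ρ_c / (ρ_m − ρ_c) = 6.19 km × 2767 / (3295 − 2767) = 32.4 km.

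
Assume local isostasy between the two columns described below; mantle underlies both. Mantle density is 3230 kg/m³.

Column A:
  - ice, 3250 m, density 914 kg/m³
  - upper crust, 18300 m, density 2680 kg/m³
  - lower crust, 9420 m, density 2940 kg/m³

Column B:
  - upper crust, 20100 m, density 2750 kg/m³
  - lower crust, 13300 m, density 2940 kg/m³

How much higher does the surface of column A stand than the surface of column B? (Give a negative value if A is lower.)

2110 m

For any compensation level in the mantle, the mantle terms cancel and isostasy reduces to e = (Σt_A − Σt_B) − (Σ(ρt)_A − Σ(ρt)_B) / ρ_m.
Σt_A = 30970 m; Σt_B = 33400 m; Σ(ρt)_A = 79709300; Σ(ρt)_B = 94377000 (in m·kg/m³).
e = (30970 − 33400) − (79709300 − 94377000) / 3230 = 2110 m.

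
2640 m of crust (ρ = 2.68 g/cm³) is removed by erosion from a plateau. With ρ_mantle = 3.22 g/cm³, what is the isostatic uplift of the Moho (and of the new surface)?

Unloading: uplift u = e ρ_c/ρ_m = 2640 m × 2.68/3.22 = 2200 m.

2200 m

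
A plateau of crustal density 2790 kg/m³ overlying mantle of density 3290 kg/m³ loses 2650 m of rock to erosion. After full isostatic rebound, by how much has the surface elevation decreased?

403 m

Rebound u = e ρ_c/ρ_m = 2650 m × 2790/3290 = 2247 m.
Net surface drop = e − u = 2650 m − 2247 m = e (ρ_m − ρ_c)/ρ_m = 403 m.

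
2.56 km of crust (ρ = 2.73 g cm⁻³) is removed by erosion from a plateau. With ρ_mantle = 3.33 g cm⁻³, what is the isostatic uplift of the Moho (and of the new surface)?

Unloading: uplift u = e ρ_c/ρ_m = 2.56 km × 2.73/3.33 = 2.1 km.

2.1 km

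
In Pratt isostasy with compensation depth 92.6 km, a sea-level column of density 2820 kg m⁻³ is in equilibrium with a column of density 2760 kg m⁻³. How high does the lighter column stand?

ρ_ref D = ρ (D + h) → h = D (ρ_ref − ρ)/ρ.
h = 92.6 km × (2820 − 2760)/2760 = 2.01 km.

2.01 km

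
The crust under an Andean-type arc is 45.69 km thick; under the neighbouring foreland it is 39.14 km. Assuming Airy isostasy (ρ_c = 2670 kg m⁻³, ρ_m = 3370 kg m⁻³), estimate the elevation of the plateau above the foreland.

1.36 km

Excess crust Δ = 45.69 km − 39.14 km = 6.55 km, split between elevation h and root r with h + r = Δ.
Airy balance ρ_c h = (ρ_m − ρ_c) r gives r = h ρ_c/(ρ_m − ρ_c), so h (1 + ρ_c/(ρ_m − ρ_c)) = Δ, i.e. h = Δ (ρ_m − ρ_c)/ρ_m.
h = 6.55 km × 700/3370 = 1.36 km.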